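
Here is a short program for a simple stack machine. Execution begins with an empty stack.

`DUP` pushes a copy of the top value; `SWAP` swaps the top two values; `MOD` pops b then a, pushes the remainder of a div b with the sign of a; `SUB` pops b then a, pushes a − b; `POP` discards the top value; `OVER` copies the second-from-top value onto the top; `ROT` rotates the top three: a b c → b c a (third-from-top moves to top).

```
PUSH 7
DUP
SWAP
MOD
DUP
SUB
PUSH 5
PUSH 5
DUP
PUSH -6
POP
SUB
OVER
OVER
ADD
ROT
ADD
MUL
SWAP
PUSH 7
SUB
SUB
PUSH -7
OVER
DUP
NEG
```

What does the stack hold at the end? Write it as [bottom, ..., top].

PUSH 7  → [7]
DUP     → [7, 7]
SWAP    → [7, 7]
MOD     → [0]
DUP     → [0, 0]
SUB     → [0]
PUSH 5  → [0, 5]
PUSH 5  → [0, 5, 5]
DUP     → [0, 5, 5, 5]
PUSH -6 → [0, 5, 5, 5, -6]
POP     → [0, 5, 5, 5]
SUB     → [0, 5, 0]
OVER    → [0, 5, 0, 5]
OVER    → [0, 5, 0, 5, 0]
ADD     → [0, 5, 0, 5]
ROT     → [0, 0, 5, 5]
ADD     → [0, 0, 10]
MUL     → [0, 0]
SWAP    → [0, 0]
PUSH 7  → [0, 0, 7]
SUB     → [0, -7]
SUB     → [7]
PUSH -7 → [7, -7]
OVER    → [7, -7, 7]
DUP     → [7, -7, 7, 7]
NEG     → [7, -7, 7, -7]

[7, -7, 7, -7]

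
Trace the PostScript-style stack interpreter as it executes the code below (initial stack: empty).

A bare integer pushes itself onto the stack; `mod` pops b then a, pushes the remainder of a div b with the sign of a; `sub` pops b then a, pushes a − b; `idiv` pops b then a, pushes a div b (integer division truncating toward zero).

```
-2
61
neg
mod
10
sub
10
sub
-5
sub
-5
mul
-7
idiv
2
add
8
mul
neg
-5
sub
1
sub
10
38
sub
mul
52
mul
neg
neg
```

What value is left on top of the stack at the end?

-122304

-2   -> -2
61   -> -2 61
neg  -> -2 -61
mod  -> -2
10   -> -2 10
sub  -> -12
10   -> -12 10
sub  -> -22
-5   -> -22 -5
sub  -> -17
-5   -> -17 -5
mul  -> 85
-7   -> 85 -7
idiv -> -12
2    -> -12 2
add  -> -10
8    -> -10 8
mul  -> -80
neg  -> 80
-5   -> 80 -5
sub  -> 85
1    -> 85 1
sub  -> 84
10   -> 84 10
38   -> 84 10 38
sub  -> 84 -28
mul  -> -2352
52   -> -2352 52
mul  -> -122304
neg  -> 122304
neg  -> -122304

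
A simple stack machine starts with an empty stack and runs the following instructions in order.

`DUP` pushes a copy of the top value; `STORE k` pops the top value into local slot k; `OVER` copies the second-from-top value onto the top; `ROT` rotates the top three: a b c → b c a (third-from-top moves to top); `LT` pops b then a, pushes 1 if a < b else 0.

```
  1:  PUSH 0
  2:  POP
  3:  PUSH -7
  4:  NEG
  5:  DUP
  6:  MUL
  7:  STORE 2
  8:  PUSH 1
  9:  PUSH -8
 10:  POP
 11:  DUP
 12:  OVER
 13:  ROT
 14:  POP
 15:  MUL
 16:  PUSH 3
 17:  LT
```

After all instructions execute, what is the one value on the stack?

PUSH 0  : [0]
POP     : []
PUSH -7 : [-7]
NEG     : [7]
DUP     : [7, 7]
MUL     : [49]
STORE 2 : []
PUSH 1  : [1]
PUSH -8 : [1, -8]
POP     : [1]
DUP     : [1, 1]
OVER    : [1, 1, 1]
ROT     : [1, 1, 1]
POP     : [1, 1]
MUL     : [1]
PUSH 3  : [1, 3]
LT      : [1]

1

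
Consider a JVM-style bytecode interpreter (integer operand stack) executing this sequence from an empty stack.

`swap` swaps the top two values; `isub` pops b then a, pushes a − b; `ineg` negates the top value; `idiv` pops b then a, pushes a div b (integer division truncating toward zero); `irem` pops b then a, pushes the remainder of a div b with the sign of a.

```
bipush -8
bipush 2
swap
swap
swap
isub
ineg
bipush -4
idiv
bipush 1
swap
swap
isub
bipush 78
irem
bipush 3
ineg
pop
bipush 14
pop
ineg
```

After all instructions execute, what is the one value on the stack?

-1

bipush -8 → -8
bipush 2  → -8 2
swap      → 2 -8
swap      → -8 2
swap      → 2 -8
isub      → 10
ineg      → -10
bipush -4 → -10 -4
idiv      → 2
bipush 1  → 2 1
swap      → 1 2
swap      → 2 1
isub      → 1
bipush 78 → 1 78
irem      → 1
bipush 3  → 1 3
ineg      → 1 -3
pop       → 1
bipush 14 → 1 14
pop       → 1
ineg      → -1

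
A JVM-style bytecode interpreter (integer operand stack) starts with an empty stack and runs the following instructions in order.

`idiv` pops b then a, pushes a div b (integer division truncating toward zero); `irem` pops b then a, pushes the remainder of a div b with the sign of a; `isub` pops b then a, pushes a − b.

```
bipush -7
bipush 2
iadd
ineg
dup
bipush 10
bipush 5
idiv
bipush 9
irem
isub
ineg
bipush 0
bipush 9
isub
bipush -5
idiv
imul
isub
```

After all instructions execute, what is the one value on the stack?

8

bipush -7 -> -7
bipush 2  -> -7 2
iadd      -> -5
ineg      -> 5
dup       -> 5 5
bipush 10 -> 5 5 10
bipush 5  -> 5 5 10 5
idiv      -> 5 5 2
bipush 9  -> 5 5 2 9
irem      -> 5 5 2
isub      -> 5 3
ineg      -> 5 -3
bipush 0  -> 5 -3 0
bipush 9  -> 5 -3 0 9
isub      -> 5 -3 -9
bipush -5 -> 5 -3 -9 -5
idiv      -> 5 -3 1
imul      -> 5 -3
isub      -> 8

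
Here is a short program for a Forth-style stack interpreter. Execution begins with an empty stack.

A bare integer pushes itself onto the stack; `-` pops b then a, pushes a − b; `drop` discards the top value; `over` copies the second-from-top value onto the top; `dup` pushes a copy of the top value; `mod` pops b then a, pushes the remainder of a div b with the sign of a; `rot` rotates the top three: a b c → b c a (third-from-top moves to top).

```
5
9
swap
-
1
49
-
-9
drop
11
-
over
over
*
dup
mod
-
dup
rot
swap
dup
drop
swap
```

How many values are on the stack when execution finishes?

3

5     5
9     5 9
swap  9 5
-     4
1     4 1
49    4 1 49
-     4 -48
-9    4 -48 -9
drop  4 -48
11    4 -48 11
-     4 -59
over  4 -59 4
over  4 -59 4 -59
*     4 -59 -236
dup   4 -59 -236 -236
mod   4 -59 0
-     4 -59
dup   4 -59 -59
rot   -59 -59 4
swap  -59 4 -59
dup   -59 4 -59 -59
drop  -59 4 -59
swap  -59 -59 4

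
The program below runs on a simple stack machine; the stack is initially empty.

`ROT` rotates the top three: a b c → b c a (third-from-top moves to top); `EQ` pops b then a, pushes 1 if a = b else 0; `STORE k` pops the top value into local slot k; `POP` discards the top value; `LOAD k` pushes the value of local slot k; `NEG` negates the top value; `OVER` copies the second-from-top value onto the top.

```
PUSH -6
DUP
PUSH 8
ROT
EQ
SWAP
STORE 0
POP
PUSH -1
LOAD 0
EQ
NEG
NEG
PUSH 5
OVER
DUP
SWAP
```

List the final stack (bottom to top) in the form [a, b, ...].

[0, 5, 0, 0]

PUSH -6 -> [-6]
DUP     -> [-6, -6]
PUSH 8  -> [-6, -6, 8]
ROT     -> [-6, 8, -6]
EQ      -> [-6, 0]
SWAP    -> [0, -6]
STORE 0 -> [0]
POP     -> []
PUSH -1 -> [-1]
LOAD 0  -> [-1, -6]
EQ      -> [0]
NEG     -> [0]
NEG     -> [0]
PUSH 5  -> [0, 5]
OVER    -> [0, 5, 0]
DUP     -> [0, 5, 0, 0]
SWAP    -> [0, 5, 0, 0]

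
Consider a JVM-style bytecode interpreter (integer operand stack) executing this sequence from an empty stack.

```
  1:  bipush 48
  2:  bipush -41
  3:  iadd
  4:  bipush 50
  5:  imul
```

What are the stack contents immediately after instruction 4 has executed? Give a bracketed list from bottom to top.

[7, 50]

bipush 48  : 48
bipush -41 : 48 -41
iadd       : 7
bipush 50  : 7 50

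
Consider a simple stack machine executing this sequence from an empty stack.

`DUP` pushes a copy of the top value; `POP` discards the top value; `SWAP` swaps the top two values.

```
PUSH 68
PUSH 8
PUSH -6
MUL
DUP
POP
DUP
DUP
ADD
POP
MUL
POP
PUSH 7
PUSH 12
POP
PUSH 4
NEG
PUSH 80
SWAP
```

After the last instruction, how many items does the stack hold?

3

PUSH 68 -> 68
PUSH 8  -> 68 8
PUSH -6 -> 68 8 -6
MUL     -> 68 -48
DUP     -> 68 -48 -48
POP     -> 68 -48
DUP     -> 68 -48 -48
DUP     -> 68 -48 -48 -48
ADD     -> 68 -48 -96
POP     -> 68 -48
MUL     -> -3264
POP     -> (empty)
PUSH 7  -> 7
PUSH 12 -> 7 12
POP     -> 7
PUSH 4  -> 7 4
NEG     -> 7 -4
PUSH 80 -> 7 -4 80
SWAP    -> 7 80 -4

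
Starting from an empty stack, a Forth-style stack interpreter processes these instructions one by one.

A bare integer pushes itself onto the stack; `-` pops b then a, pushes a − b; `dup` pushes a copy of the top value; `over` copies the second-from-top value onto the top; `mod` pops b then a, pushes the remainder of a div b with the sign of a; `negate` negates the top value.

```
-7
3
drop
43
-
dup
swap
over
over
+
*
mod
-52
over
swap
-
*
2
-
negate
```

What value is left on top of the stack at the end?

102

-7     -> -7
3      -> -7 3
drop   -> -7
43     -> -7 43
-      -> -50
dup    -> -50 -50
swap   -> -50 -50
over   -> -50 -50 -50
over   -> -50 -50 -50 -50
+      -> -50 -50 -100
*      -> -50 5000
mod    -> -50
-52    -> -50 -52
over   -> -50 -52 -50
swap   -> -50 -50 -52
-      -> -50 2
*      -> -100
2      -> -100 2
-      -> -102
negate -> 102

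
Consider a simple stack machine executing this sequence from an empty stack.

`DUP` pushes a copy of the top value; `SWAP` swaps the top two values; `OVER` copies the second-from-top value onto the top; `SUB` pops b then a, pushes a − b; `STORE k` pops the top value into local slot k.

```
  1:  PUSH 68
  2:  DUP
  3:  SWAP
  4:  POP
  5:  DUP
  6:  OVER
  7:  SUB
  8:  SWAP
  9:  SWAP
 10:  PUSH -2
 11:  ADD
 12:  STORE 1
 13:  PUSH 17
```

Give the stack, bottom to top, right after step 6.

PUSH 68  68
DUP      68 68
SWAP     68 68
POP      68
DUP      68 68
OVER     68 68 68

[68, 68, 68]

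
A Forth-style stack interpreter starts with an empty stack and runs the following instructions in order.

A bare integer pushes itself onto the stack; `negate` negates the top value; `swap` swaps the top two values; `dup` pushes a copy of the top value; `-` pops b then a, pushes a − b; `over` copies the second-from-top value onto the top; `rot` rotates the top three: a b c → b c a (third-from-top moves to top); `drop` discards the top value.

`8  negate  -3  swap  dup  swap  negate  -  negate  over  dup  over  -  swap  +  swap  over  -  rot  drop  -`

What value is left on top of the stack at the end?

-22

8      → [8]
negate → [-8]
-3     → [-8, -3]
swap   → [-3, -8]
dup    → [-3, -8, -8]
swap   → [-3, -8, -8]
negate → [-3, -8, 8]
-      → [-3, -16]
negate → [-3, 16]
over   → [-3, 16, -3]
dup    → [-3, 16, -3, -3]
over   → [-3, 16, -3, -3, -3]
-      → [-3, 16, -3, 0]
swap   → [-3, 16, 0, -3]
+      → [-3, 16, -3]
swap   → [-3, -3, 16]
over   → [-3, -3, 16, -3]
-      → [-3, -3, 19]
rot    → [-3, 19, -3]
drop   → [-3, 19]
-      → [-22]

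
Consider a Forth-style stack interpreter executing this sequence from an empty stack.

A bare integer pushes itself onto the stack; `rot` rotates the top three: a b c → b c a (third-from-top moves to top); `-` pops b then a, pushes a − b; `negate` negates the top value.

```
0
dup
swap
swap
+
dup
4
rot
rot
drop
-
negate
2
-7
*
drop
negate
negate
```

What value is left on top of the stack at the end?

0      → [0]
dup    → [0, 0]
swap   → [0, 0]
swap   → [0, 0]
+      → [0]
dup    → [0, 0]
4      → [0, 0, 4]
rot    → [0, 4, 0]
rot    → [4, 0, 0]
drop   → [4, 0]
-      → [4]
negate → [-4]
2      → [-4, 2]
-7     → [-4, 2, -7]
*      → [-4, -14]
drop   → [-4]
negate → [4]
negate → [-4]

-4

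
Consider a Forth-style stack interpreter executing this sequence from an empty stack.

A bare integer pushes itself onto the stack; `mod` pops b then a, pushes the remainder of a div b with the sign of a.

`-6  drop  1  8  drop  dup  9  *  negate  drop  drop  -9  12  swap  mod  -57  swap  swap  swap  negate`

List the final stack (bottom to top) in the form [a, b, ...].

-6     → -6
drop   → (empty)
1      → 1
8      → 1 8
drop   → 1
dup    → 1 1
9      → 1 1 9
*      → 1 9
negate → 1 -9
drop   → 1
drop   → (empty)
-9     → -9
12     → -9 12
swap   → 12 -9
mod    → 3
-57    → 3 -57
swap   → -57 3
swap   → 3 -57
swap   → -57 3
negate → -57 -3

[-57, -3]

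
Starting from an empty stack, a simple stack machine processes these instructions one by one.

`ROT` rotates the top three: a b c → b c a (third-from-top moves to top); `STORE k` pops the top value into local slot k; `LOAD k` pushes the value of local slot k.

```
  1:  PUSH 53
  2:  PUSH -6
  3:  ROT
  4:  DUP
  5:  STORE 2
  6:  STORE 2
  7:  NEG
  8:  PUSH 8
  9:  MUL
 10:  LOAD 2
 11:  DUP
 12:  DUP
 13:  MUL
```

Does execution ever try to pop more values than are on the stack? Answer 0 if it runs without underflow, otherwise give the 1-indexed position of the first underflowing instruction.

PUSH 53 : [53]
PUSH -6 : [53, -6]
ROT  — needs 3 operands, stack has 2 → underflow

3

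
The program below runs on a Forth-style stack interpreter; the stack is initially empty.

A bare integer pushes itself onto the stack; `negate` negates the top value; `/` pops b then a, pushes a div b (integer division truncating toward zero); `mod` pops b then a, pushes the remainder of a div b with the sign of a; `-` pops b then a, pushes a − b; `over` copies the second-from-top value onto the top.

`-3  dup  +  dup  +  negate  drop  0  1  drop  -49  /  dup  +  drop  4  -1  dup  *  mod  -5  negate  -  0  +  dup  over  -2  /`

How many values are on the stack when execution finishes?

-3      -3
dup     -3 -3
+       -6
dup     -6 -6
+       -12
negate  12
drop    (empty)
0       0
1       0 1
drop    0
-49     0 -49
/       0
dup     0 0
+       0
drop    (empty)
4       4
-1      4 -1
dup     4 -1 -1
*       4 1
mod     0
-5      0 -5
negate  0 5
-       -5
0       -5 0
+       -5
dup     -5 -5
over    -5 -5 -5
-2      -5 -5 -5 -2
/       -5 -5 2

3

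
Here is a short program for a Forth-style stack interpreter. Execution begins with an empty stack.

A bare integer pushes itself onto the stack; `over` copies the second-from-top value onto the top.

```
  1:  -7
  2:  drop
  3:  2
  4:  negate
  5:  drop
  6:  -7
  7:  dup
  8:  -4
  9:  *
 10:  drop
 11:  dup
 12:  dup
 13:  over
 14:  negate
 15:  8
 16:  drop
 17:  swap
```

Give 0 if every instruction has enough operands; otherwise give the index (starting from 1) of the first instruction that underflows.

0

-7      [-7]
drop    []
2       [2]
negate  [-2]
drop    []
-7      [-7]
dup     [-7, -7]
-4      [-7, -7, -4]
*       [-7, 28]
drop    [-7]
dup     [-7, -7]
dup     [-7, -7, -7]
over    [-7, -7, -7, -7]
negate  [-7, -7, -7, 7]
8       [-7, -7, -7, 7, 8]
drop    [-7, -7, -7, 7]
swap    [-7, -7, 7, -7]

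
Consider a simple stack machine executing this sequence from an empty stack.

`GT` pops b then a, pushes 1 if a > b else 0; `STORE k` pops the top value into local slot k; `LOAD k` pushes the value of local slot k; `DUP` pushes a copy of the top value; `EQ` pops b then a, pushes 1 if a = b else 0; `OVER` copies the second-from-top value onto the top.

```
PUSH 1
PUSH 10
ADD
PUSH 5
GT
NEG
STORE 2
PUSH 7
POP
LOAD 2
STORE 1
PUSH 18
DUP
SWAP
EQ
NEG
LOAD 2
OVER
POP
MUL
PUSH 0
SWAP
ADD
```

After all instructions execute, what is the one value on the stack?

PUSH 1  -> [1]
PUSH 10 -> [1, 10]
ADD     -> [11]
PUSH 5  -> [11, 5]
GT      -> [1]
NEG     -> [-1]
STORE 2 -> []
PUSH 7  -> [7]
POP     -> []
LOAD 2  -> [-1]
STORE 1 -> []
PUSH 18 -> [18]
DUP     -> [18, 18]
SWAP    -> [18, 18]
EQ      -> [1]
NEG     -> [-1]
LOAD 2  -> [-1, -1]
OVER    -> [-1, -1, -1]
POP     -> [-1, -1]
MUL     -> [1]
PUSH 0  -> [1, 0]
SWAP    -> [0, 1]
ADD     -> [1]

1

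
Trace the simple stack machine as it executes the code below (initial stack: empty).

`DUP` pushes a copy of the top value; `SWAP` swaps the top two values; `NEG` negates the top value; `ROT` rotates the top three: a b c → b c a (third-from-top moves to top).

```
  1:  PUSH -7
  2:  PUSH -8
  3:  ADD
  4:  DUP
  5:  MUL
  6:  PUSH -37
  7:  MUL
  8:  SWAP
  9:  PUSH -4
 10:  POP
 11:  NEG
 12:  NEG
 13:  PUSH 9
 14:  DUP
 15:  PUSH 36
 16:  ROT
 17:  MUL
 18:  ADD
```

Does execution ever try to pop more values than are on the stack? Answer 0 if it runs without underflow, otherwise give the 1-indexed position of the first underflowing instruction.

PUSH -7   -7
PUSH -8   -7 -8
ADD       -15
DUP       -15 -15
MUL       225
PUSH -37  225 -37
MUL       -8325
SWAP  — needs 2 operands, stack has 1 → underflow

8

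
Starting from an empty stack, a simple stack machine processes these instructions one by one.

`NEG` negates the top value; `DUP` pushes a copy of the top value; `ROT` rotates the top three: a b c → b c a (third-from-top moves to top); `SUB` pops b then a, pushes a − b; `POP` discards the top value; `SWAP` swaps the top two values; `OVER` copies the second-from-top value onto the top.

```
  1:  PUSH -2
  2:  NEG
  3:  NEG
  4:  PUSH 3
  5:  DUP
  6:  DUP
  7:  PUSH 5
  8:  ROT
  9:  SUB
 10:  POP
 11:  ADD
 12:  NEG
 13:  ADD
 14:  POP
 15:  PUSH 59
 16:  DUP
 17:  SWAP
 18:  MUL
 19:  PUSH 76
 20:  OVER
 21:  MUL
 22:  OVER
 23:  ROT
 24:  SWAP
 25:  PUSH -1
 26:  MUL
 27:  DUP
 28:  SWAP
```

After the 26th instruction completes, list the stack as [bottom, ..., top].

PUSH -2  -2
NEG      2
NEG      -2
PUSH 3   -2 3
DUP      -2 3 3
DUP      -2 3 3 3
PUSH 5   -2 3 3 3 5
ROT      -2 3 3 5 3
SUB      -2 3 3 2
POP      -2 3 3
ADD      -2 6
NEG      -2 -6
ADD      -8
POP      (empty)
PUSH 59  59
DUP      59 59
SWAP     59 59
MUL      3481
PUSH 76  3481 76
OVER     3481 76 3481
MUL      3481 264556
OVER     3481 264556 3481
ROT      264556 3481 3481
SWAP     264556 3481 3481
PUSH -1  264556 3481 3481 -1
MUL      264556 3481 -3481

[264556, 3481, -3481]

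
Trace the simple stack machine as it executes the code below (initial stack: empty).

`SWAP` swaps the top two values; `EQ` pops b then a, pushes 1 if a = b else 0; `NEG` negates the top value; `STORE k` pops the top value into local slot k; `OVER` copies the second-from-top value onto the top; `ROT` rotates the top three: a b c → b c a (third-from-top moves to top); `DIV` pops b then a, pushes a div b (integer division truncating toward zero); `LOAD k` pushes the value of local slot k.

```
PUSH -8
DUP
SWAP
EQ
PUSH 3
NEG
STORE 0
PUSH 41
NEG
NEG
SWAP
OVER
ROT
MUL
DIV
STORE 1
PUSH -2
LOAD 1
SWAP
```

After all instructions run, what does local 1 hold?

PUSH -8 -> -8
DUP     -> -8 -8
SWAP    -> -8 -8
EQ      -> 1
PUSH 3  -> 1 3
NEG     -> 1 -3
STORE 0 -> 1
PUSH 41 -> 1 41
NEG     -> 1 -41
NEG     -> 1 41
SWAP    -> 41 1
OVER    -> 41 1 41
ROT     -> 1 41 41
MUL     -> 1 1681
DIV     -> 0
STORE 1 -> (empty)
PUSH -2 -> -2
LOAD 1  -> -2 0
SWAP    -> 0 -2

0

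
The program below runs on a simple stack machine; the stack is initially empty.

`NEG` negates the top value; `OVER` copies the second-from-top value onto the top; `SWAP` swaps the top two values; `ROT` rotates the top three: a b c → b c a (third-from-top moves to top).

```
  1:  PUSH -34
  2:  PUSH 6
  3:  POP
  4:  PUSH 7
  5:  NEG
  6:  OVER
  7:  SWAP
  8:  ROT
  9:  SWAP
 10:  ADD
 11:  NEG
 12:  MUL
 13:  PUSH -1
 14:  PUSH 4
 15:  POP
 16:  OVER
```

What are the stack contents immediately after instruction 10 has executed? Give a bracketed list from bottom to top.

[-34, -41]

PUSH -34  -34
PUSH 6    -34 6
POP       -34
PUSH 7    -34 7
NEG       -34 -7
OVER      -34 -7 -34
SWAP      -34 -34 -7
ROT       -34 -7 -34
SWAP      -34 -34 -7
ADD       -34 -41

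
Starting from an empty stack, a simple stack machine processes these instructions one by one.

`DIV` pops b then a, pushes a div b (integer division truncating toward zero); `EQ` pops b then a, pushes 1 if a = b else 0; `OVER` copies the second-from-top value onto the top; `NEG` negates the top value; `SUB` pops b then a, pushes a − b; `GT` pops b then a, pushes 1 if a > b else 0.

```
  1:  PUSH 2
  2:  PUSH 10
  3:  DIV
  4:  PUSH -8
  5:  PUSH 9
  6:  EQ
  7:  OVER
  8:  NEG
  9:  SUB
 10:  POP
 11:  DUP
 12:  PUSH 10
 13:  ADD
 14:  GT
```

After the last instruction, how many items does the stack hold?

PUSH 2  -> [2]
PUSH 10 -> [2, 10]
DIV     -> [0]
PUSH -8 -> [0, -8]
PUSH 9  -> [0, -8, 9]
EQ      -> [0, 0]
OVER    -> [0, 0, 0]
NEG     -> [0, 0, 0]
SUB     -> [0, 0]
POP     -> [0]
DUP     -> [0, 0]
PUSH 10 -> [0, 0, 10]
ADD     -> [0, 10]
GT      -> [0]

1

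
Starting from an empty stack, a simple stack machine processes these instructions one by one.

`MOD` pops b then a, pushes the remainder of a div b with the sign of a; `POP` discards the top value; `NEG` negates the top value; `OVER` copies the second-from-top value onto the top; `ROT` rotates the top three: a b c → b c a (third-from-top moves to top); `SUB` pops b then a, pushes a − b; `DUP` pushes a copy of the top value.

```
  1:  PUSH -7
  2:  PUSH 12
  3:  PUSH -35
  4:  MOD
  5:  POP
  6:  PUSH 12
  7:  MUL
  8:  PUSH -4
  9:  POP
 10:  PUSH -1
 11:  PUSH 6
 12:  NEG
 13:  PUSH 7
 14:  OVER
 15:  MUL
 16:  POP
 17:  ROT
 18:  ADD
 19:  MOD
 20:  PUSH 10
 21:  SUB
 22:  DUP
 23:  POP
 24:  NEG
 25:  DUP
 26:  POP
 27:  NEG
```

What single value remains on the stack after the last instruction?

PUSH -7  -> [-7]
PUSH 12  -> [-7, 12]
PUSH -35 -> [-7, 12, -35]
MOD      -> [-7, 12]
POP      -> [-7]
PUSH 12  -> [-7, 12]
MUL      -> [-84]
PUSH -4  -> [-84, -4]
POP      -> [-84]
PUSH -1  -> [-84, -1]
PUSH 6   -> [-84, -1, 6]
NEG      -> [-84, -1, -6]
PUSH 7   -> [-84, -1, -6, 7]
OVER     -> [-84, -1, -6, 7, -6]
MUL      -> [-84, -1, -6, -42]
POP      -> [-84, -1, -6]
ROT      -> [-1, -6, -84]
ADD      -> [-1, -90]
MOD      -> [-1]
PUSH 10  -> [-1, 10]
SUB      -> [-11]
DUP      -> [-11, -11]
POP      -> [-11]
NEG      -> [11]
DUP      -> [11, 11]
POP      -> [11]
NEG      -> [-11]

-11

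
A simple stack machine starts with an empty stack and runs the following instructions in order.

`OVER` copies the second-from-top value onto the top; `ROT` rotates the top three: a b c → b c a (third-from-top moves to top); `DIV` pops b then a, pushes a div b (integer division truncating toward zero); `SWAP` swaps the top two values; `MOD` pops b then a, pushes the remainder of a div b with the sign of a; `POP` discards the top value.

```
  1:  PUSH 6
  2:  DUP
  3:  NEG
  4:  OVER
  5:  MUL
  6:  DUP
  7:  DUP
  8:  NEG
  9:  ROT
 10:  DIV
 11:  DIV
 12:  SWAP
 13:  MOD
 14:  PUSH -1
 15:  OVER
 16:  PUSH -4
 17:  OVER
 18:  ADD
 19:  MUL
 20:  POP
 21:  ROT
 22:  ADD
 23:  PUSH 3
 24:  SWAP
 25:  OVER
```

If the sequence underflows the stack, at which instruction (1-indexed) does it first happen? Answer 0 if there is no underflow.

21

PUSH 6  -> 6
DUP     -> 6 6
NEG     -> 6 -6
OVER    -> 6 -6 6
MUL     -> 6 -36
DUP     -> 6 -36 -36
DUP     -> 6 -36 -36 -36
NEG     -> 6 -36 -36 36
ROT     -> 6 -36 36 -36
DIV     -> 6 -36 -1
DIV     -> 6 36
SWAP    -> 36 6
MOD     -> 0
PUSH -1 -> 0 -1
OVER    -> 0 -1 0
PUSH -4 -> 0 -1 0 -4
OVER    -> 0 -1 0 -4 0
ADD     -> 0 -1 0 -4
MUL     -> 0 -1 0
POP     -> 0 -1
ROT  — needs 3 operands, stack has 2 → underflow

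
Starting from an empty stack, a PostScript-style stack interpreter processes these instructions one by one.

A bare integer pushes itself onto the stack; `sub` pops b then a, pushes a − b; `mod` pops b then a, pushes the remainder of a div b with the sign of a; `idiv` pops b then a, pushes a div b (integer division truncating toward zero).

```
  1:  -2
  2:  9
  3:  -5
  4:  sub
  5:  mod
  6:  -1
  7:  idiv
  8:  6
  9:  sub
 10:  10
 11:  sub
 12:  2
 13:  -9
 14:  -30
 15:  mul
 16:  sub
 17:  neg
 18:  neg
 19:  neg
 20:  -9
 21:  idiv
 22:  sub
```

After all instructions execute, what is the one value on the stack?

15

-2   → [-2]
9    → [-2, 9]
-5   → [-2, 9, -5]
sub  → [-2, 14]
mod  → [-2]
-1   → [-2, -1]
idiv → [2]
6    → [2, 6]
sub  → [-4]
10   → [-4, 10]
sub  → [-14]
2    → [-14, 2]
-9   → [-14, 2, -9]
-30  → [-14, 2, -9, -30]
mul  → [-14, 2, 270]
sub  → [-14, -268]
neg  → [-14, 268]
neg  → [-14, -268]
neg  → [-14, 268]
-9   → [-14, 268, -9]
idiv → [-14, -29]
sub  → [15]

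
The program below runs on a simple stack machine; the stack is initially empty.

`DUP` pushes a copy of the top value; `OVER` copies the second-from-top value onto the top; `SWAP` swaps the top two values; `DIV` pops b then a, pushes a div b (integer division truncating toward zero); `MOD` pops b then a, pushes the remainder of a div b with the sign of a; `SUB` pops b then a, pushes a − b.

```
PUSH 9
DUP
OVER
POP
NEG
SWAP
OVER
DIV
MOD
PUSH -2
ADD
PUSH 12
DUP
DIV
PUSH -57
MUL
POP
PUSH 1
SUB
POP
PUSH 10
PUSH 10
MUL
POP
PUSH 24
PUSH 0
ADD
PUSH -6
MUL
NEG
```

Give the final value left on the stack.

PUSH 9   -> [9]
DUP      -> [9, 9]
OVER     -> [9, 9, 9]
POP      -> [9, 9]
NEG      -> [9, -9]
SWAP     -> [-9, 9]
OVER     -> [-9, 9, -9]
DIV      -> [-9, -1]
MOD      -> [0]
PUSH -2  -> [0, -2]
ADD      -> [-2]
PUSH 12  -> [-2, 12]
DUP      -> [-2, 12, 12]
DIV      -> [-2, 1]
PUSH -57 -> [-2, 1, -57]
MUL      -> [-2, -57]
POP      -> [-2]
PUSH 1   -> [-2, 1]
SUB      -> [-3]
POP      -> []
PUSH 10  -> [10]
PUSH 10  -> [10, 10]
MUL      -> [100]
POP      -> []
PUSH 24  -> [24]
PUSH 0   -> [24, 0]
ADD      -> [24]
PUSH -6  -> [24, -6]
MUL      -> [-144]
NEG      -> [144]

144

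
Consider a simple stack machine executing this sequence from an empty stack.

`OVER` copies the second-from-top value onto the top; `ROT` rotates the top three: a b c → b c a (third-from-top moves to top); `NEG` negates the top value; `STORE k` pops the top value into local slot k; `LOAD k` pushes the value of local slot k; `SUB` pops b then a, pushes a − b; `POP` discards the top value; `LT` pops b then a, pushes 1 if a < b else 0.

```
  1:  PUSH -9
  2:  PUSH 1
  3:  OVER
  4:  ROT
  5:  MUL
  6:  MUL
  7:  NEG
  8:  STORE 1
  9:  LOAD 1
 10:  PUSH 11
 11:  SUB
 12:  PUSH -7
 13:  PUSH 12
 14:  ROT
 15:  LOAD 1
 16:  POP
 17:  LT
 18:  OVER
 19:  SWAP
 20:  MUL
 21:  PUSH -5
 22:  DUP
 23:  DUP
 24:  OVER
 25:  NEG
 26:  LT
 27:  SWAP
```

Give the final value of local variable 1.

PUSH -9 : -9
PUSH 1  : -9 1
OVER    : -9 1 -9
ROT     : 1 -9 -9
MUL     : 1 81
MUL     : 81
NEG     : -81
STORE 1 : (empty)
LOAD 1  : -81
PUSH 11 : -81 11
SUB     : -92
PUSH -7 : -92 -7
PUSH 12 : -92 -7 12
ROT     : -7 12 -92
LOAD 1  : -7 12 -92 -81
POP     : -7 12 -92
LT      : -7 0
OVER    : -7 0 -7
SWAP    : -7 -7 0
MUL     : -7 0
PUSH -5 : -7 0 -5
DUP     : -7 0 -5 -5
DUP     : -7 0 -5 -5 -5
OVER    : -7 0 -5 -5 -5 -5
NEG     : -7 0 -5 -5 -5 5
LT      : -7 0 -5 -5 1
SWAP    : -7 0 -5 1 -5

-81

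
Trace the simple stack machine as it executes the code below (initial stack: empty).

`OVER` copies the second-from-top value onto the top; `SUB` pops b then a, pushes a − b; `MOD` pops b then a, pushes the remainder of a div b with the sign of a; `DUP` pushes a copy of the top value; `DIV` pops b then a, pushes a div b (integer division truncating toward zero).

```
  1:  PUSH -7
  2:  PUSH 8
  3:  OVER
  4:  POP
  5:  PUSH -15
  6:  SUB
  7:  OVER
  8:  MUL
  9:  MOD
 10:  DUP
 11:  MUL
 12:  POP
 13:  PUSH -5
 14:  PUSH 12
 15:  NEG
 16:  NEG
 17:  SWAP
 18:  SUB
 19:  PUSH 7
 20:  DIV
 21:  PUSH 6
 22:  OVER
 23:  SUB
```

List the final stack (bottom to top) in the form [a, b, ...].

[2, 4]

PUSH -7  -> [-7]
PUSH 8   -> [-7, 8]
OVER     -> [-7, 8, -7]
POP      -> [-7, 8]
PUSH -15 -> [-7, 8, -15]
SUB      -> [-7, 23]
OVER     -> [-7, 23, -7]
MUL      -> [-7, -161]
MOD      -> [-7]
DUP      -> [-7, -7]
MUL      -> [49]
POP      -> []
PUSH -5  -> [-5]
PUSH 12  -> [-5, 12]
NEG      -> [-5, -12]
NEG      -> [-5, 12]
SWAP     -> [12, -5]
SUB      -> [17]
PUSH 7   -> [17, 7]
DIV      -> [2]
PUSH 6   -> [2, 6]
OVER     -> [2, 6, 2]
SUB      -> [2, 4]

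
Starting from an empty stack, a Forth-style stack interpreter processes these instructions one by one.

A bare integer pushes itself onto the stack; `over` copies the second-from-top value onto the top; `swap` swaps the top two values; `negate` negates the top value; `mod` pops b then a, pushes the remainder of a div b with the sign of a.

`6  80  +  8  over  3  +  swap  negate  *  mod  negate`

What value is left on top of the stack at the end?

6       [6]
80      [6, 80]
+       [86]
8       [86, 8]
over    [86, 8, 86]
3       [86, 8, 86, 3]
+       [86, 8, 89]
swap    [86, 89, 8]
negate  [86, 89, -8]
*       [86, -712]
mod     [86]
negate  [-86]

-86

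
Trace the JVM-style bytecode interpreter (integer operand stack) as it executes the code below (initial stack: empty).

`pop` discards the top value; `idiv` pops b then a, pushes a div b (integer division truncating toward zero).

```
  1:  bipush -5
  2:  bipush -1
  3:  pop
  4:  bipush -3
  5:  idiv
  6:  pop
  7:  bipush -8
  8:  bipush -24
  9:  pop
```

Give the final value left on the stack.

-8

bipush -5  -> [-5]
bipush -1  -> [-5, -1]
pop        -> [-5]
bipush -3  -> [-5, -3]
idiv       -> [1]
pop        -> []
bipush -8  -> [-8]
bipush -24 -> [-8, -24]
pop        -> [-8]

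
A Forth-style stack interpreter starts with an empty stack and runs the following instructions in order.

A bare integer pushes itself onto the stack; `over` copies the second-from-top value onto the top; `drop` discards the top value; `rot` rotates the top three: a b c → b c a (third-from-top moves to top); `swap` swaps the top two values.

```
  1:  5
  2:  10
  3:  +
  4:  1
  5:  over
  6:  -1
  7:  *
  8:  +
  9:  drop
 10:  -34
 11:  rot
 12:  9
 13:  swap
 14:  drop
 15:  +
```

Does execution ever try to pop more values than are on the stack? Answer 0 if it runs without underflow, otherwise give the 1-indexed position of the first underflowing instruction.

11

5     [5]
10    [5, 10]
+     [15]
1     [15, 1]
over  [15, 1, 15]
-1    [15, 1, 15, -1]
*     [15, 1, -15]
+     [15, -14]
drop  [15]
-34   [15, -34]
rot  — needs 3 operands, stack has 2 → underflow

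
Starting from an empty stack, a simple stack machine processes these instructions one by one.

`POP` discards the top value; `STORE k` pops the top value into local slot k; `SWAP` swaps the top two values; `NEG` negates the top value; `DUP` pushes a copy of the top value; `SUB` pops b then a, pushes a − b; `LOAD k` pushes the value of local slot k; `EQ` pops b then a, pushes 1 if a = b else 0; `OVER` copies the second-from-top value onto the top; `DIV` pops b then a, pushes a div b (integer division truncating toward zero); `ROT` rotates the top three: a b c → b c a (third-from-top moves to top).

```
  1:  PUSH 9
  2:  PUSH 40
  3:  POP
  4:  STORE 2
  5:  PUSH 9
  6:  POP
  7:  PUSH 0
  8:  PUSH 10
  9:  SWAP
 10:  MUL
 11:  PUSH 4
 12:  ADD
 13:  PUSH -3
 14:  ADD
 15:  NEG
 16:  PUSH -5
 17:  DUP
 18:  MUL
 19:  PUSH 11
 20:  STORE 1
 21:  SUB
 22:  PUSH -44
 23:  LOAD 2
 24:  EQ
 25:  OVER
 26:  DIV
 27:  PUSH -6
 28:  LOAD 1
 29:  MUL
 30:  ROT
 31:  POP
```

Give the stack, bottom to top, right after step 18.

PUSH 9  → 9
PUSH 40 → 9 40
POP     → 9
STORE 2 → (empty)
PUSH 9  → 9
POP     → (empty)
PUSH 0  → 0
PUSH 10 → 0 10
SWAP    → 10 0
MUL     → 0
PUSH 4  → 0 4
ADD     → 4
PUSH -3 → 4 -3
ADD     → 1
NEG     → -1
PUSH -5 → -1 -5
DUP     → -1 -5 -5
MUL     → -1 25

[-1, 25]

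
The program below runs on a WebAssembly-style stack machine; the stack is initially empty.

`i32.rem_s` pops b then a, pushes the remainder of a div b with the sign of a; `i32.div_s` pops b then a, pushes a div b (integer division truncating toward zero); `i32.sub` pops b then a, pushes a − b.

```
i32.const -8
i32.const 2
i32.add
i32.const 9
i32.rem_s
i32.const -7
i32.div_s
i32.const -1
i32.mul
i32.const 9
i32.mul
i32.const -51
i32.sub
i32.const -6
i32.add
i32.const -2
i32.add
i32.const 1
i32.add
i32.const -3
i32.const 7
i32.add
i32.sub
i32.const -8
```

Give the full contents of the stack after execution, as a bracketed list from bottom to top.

i32.const -8  -> -8
i32.const 2   -> -8 2
i32.add       -> -6
i32.const 9   -> -6 9
i32.rem_s     -> -6
i32.const -7  -> -6 -7
i32.div_s     -> 0
i32.const -1  -> 0 -1
i32.mul       -> 0
i32.const 9   -> 0 9
i32.mul       -> 0
i32.const -51 -> 0 -51
i32.sub       -> 51
i32.const -6  -> 51 -6
i32.add       -> 45
i32.const -2  -> 45 -2
i32.add       -> 43
i32.const 1   -> 43 1
i32.add       -> 44
i32.const -3  -> 44 -3
i32.const 7   -> 44 -3 7
i32.add       -> 44 4
i32.sub       -> 40
i32.const -8  -> 40 -8

[40, -8]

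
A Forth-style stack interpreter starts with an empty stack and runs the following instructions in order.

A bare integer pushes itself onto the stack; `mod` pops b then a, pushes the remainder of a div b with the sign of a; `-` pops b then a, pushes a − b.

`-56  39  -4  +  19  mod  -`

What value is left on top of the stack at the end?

-72

-56 → -56
39  → -56 39
-4  → -56 39 -4
+   → -56 35
19  → -56 35 19
mod → -56 16
-   → -72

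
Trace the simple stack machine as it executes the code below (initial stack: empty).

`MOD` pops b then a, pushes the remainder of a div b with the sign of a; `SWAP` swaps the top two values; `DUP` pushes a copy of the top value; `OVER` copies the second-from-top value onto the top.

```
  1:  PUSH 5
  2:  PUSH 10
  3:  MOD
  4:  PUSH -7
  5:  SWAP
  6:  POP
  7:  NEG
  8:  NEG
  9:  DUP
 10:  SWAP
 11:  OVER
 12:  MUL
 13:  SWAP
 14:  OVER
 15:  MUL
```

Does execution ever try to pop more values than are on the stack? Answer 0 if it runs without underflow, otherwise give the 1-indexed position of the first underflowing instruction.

PUSH 5  -> 5
PUSH 10 -> 5 10
MOD     -> 5
PUSH -7 -> 5 -7
SWAP    -> -7 5
POP     -> -7
NEG     -> 7
NEG     -> -7
DUP     -> -7 -7
SWAP    -> -7 -7
OVER    -> -7 -7 -7
MUL     -> -7 49
SWAP    -> 49 -7
OVER    -> 49 -7 49
MUL     -> 49 -343

0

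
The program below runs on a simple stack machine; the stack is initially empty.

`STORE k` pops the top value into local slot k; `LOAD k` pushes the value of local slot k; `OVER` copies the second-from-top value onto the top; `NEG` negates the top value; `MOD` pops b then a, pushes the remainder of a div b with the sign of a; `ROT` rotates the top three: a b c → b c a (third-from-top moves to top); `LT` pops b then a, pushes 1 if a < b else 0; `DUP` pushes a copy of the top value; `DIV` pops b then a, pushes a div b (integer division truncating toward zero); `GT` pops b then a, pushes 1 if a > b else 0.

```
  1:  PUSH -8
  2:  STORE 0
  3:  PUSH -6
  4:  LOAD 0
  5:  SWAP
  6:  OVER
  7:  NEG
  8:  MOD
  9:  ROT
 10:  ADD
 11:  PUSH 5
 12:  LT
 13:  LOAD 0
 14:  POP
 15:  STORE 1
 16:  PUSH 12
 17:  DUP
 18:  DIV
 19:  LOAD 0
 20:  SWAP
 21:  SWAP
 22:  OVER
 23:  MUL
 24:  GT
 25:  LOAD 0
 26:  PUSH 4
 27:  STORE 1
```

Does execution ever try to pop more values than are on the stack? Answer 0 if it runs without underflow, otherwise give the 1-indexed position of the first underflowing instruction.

PUSH -8  [-8]
STORE 0  []
PUSH -6  [-6]
LOAD 0   [-6, -8]
SWAP     [-8, -6]
OVER     [-8, -6, -8]
NEG      [-8, -6, 8]
MOD      [-8, -6]
ROT  — needs 3 operands, stack has 2 → underflow

9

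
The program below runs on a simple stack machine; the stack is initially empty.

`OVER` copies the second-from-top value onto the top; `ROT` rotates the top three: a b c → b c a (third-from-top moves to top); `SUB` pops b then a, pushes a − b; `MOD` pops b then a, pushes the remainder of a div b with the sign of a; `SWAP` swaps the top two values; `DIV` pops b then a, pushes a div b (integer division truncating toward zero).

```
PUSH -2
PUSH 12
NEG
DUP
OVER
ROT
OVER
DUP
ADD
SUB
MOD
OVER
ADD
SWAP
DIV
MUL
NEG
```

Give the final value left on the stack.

2

PUSH -2  -2
PUSH 12  -2 12
NEG      -2 -12
DUP      -2 -12 -12
OVER     -2 -12 -12 -12
ROT      -2 -12 -12 -12
OVER     -2 -12 -12 -12 -12
DUP      -2 -12 -12 -12 -12 -12
ADD      -2 -12 -12 -12 -24
SUB      -2 -12 -12 12
MOD      -2 -12 0
OVER     -2 -12 0 -12
ADD      -2 -12 -12
SWAP     -2 -12 -12
DIV      -2 1
MUL      -2
NEG      2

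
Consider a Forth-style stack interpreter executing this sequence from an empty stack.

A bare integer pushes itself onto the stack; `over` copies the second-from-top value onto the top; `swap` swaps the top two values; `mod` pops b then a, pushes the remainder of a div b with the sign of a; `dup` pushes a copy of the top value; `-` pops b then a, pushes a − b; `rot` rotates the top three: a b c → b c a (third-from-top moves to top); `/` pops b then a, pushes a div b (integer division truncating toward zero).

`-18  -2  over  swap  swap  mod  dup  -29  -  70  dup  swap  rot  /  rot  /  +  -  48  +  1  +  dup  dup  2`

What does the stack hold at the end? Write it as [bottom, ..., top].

-18  -> [-18]
-2   -> [-18, -2]
over -> [-18, -2, -18]
swap -> [-18, -18, -2]
swap -> [-18, -2, -18]
mod  -> [-18, -2]
dup  -> [-18, -2, -2]
-29  -> [-18, -2, -2, -29]
-    -> [-18, -2, 27]
70   -> [-18, -2, 27, 70]
dup  -> [-18, -2, 27, 70, 70]
swap -> [-18, -2, 27, 70, 70]
rot  -> [-18, -2, 70, 70, 27]
/    -> [-18, -2, 70, 2]
rot  -> [-18, 70, 2, -2]
/    -> [-18, 70, -1]
+    -> [-18, 69]
-    -> [-87]
48   -> [-87, 48]
+    -> [-39]
1    -> [-39, 1]
+    -> [-38]
dup  -> [-38, -38]
dup  -> [-38, -38, -38]
2    -> [-38, -38, -38, 2]

[-38, -38, -38, 2]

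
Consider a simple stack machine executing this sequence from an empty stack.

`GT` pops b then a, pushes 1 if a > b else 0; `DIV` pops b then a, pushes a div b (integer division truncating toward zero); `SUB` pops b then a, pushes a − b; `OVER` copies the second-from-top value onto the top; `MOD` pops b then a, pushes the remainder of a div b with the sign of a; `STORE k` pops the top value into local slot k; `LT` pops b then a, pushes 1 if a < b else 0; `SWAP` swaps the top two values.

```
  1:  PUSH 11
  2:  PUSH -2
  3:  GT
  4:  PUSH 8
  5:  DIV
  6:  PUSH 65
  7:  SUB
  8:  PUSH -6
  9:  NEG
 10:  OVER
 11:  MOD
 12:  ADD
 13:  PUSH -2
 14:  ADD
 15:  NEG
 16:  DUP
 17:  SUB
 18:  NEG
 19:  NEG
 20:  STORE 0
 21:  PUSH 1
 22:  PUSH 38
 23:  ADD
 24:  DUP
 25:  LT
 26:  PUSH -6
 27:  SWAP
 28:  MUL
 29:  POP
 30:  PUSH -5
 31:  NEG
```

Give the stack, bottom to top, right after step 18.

[0]

PUSH 11  11
PUSH -2  11 -2
GT       1
PUSH 8   1 8
DIV      0
PUSH 65  0 65
SUB      -65
PUSH -6  -65 -6
NEG      -65 6
OVER     -65 6 -65
MOD      -65 6
ADD      -59
PUSH -2  -59 -2
ADD      -61
NEG      61
DUP      61 61
SUB      0
NEG      0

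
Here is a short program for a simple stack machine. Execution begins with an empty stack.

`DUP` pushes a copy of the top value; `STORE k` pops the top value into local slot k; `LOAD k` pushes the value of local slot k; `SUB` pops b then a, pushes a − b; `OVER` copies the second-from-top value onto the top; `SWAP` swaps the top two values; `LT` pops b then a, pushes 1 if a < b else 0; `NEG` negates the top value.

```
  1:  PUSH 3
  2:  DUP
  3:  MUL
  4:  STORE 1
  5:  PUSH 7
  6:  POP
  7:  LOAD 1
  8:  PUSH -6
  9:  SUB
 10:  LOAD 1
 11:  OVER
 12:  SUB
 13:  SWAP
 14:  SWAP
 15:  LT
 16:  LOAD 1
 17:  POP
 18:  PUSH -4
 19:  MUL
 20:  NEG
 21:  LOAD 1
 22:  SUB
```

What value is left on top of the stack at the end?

-9

PUSH 3   [3]
DUP      [3, 3]
MUL      [9]
STORE 1  []
PUSH 7   [7]
POP      []
LOAD 1   [9]
PUSH -6  [9, -6]
SUB      [15]
LOAD 1   [15, 9]
OVER     [15, 9, 15]
SUB      [15, -6]
SWAP     [-6, 15]
SWAP     [15, -6]
LT       [0]
LOAD 1   [0, 9]
POP      [0]
PUSH -4  [0, -4]
MUL      [0]
NEG      [0]
LOAD 1   [0, 9]
SUB      [-9]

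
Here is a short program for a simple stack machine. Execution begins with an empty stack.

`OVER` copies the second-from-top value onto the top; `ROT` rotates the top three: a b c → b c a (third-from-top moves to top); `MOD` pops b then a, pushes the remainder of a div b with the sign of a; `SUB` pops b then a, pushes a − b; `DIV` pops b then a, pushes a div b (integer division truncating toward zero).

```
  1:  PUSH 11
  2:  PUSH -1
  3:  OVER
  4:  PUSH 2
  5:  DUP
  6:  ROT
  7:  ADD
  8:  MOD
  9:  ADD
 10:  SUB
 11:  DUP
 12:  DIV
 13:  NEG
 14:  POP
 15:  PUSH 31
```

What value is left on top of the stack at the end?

31

PUSH 11 : 11
PUSH -1 : 11 -1
OVER    : 11 -1 11
PUSH 2  : 11 -1 11 2
DUP     : 11 -1 11 2 2
ROT     : 11 -1 2 2 11
ADD     : 11 -1 2 13
MOD     : 11 -1 2
ADD     : 11 1
SUB     : 10
DUP     : 10 10
DIV     : 1
NEG     : -1
POP     : (empty)
PUSH 31 : 31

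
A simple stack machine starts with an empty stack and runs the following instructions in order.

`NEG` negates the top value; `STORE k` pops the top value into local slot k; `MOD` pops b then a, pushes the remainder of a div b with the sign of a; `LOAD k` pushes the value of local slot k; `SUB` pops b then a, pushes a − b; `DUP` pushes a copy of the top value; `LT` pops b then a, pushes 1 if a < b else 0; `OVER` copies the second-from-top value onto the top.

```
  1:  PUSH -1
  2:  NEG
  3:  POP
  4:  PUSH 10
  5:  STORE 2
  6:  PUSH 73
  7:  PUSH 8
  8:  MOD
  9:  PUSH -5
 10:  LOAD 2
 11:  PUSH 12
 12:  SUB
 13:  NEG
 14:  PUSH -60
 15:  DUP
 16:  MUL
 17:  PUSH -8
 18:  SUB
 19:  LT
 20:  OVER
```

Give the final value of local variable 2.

PUSH -1  : -1
NEG      : 1
POP      : (empty)
PUSH 10  : 10
STORE 2  : (empty)
PUSH 73  : 73
PUSH 8   : 73 8
MOD      : 1
PUSH -5  : 1 -5
LOAD 2   : 1 -5 10
PUSH 12  : 1 -5 10 12
SUB      : 1 -5 -2
NEG      : 1 -5 2
PUSH -60 : 1 -5 2 -60
DUP      : 1 -5 2 -60 -60
MUL      : 1 -5 2 3600
PUSH -8  : 1 -5 2 3600 -8
SUB      : 1 -5 2 3608
LT       : 1 -5 1
OVER     : 1 -5 1 -5

10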